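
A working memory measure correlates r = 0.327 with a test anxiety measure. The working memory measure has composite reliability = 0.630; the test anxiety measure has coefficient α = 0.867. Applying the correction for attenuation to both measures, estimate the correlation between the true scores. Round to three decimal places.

r_true = r_obs / √(r_xx · r_yy) = 0.327 / √(0.630 × 0.867) = 0.327 / √0.546210 = 0.327 / 0.7391 ≈ 0.442.

0.442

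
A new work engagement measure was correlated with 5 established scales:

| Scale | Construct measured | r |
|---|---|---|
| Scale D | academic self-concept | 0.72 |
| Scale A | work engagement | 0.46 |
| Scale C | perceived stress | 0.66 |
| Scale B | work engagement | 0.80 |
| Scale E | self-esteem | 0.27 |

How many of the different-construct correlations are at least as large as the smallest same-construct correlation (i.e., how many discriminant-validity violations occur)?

2

Convergent (same construct = work engagement): Scale A, Scale B.
Smallest convergent = 0.46. Discriminant values: 0.72, 0.66, 0.27; count ≥ 0.46 → 2.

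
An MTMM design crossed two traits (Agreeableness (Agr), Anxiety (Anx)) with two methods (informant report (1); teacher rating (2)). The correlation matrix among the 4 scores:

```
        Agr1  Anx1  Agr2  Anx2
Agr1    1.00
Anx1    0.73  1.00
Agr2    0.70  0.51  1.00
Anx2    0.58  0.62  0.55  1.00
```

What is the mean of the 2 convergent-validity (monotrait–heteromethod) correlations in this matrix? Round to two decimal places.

0.66

Convergent values: 0.70, 0.62; mean = 1.32/2 = 0.66.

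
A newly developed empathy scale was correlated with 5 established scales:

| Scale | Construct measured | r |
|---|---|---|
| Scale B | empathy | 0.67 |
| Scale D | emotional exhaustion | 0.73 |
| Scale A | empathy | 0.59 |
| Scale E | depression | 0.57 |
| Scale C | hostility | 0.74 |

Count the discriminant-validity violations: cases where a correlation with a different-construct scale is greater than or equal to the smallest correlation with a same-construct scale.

2

Convergent (same construct = empathy): Scale B, Scale A.
Smallest convergent = 0.59. Discriminant values: 0.73, 0.57, 0.74; count ≥ 0.59 → 2.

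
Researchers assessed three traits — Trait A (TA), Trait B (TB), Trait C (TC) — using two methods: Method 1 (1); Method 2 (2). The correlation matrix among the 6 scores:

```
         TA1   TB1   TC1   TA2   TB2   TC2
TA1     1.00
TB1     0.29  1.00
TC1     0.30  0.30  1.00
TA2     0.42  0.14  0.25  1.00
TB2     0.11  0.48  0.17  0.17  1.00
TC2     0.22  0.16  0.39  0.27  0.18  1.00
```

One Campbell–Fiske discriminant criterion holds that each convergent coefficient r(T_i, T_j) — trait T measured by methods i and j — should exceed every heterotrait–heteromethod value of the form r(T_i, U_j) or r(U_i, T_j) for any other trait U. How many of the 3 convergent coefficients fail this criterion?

Each convergent coefficient versus the relevant comparison correlations:
TA (methods 1·2): 0.42 vs {0.11, 0.14, 0.22, 0.25} → pass.
TB (methods 1·2): 0.48 vs {0.14, 0.11, 0.16, 0.17} → pass.
TC (methods 1·2): 0.39 vs {0.25, 0.22, 0.17, 0.16} → pass.
0 of 3 fail.

0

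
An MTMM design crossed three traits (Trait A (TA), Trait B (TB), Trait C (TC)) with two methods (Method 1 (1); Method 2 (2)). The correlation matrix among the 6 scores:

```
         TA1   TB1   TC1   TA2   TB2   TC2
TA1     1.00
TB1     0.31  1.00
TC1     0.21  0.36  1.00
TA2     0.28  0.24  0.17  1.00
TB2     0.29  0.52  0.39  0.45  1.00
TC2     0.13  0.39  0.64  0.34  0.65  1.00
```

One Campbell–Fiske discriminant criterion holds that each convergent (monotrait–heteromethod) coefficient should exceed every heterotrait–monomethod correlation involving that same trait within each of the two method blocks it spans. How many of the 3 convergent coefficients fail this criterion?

3

Checking each validity diagonal entry against its comparison values:
TA (methods 1·2): 0.28 vs {0.31, 0.45, 0.21, 0.34} → fail.
TB (methods 1·2): 0.52 vs {0.31, 0.45, 0.36, 0.65} → fail.
TC (methods 1·2): 0.64 vs {0.21, 0.34, 0.36, 0.65} → fail.
3 of 3 fail.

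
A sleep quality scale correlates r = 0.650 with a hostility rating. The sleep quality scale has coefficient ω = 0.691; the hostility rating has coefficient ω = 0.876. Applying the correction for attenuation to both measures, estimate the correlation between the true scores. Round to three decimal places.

r_true = r_obs / √(r_xx · r_yy) = 0.650 / √(0.691 × 0.876) = 0.650 / √0.605316 = 0.650 / 0.7780 ≈ 0.835.

0.835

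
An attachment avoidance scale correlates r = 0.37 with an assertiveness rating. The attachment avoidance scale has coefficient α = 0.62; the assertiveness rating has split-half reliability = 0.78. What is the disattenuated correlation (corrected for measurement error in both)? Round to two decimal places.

r_true = r_obs / √(r_xx · r_yy) = 0.37 / √(0.62 × 0.78) = 0.37 / √0.4836 = 0.37 / 0.6954 ≈ 0.53.

0.53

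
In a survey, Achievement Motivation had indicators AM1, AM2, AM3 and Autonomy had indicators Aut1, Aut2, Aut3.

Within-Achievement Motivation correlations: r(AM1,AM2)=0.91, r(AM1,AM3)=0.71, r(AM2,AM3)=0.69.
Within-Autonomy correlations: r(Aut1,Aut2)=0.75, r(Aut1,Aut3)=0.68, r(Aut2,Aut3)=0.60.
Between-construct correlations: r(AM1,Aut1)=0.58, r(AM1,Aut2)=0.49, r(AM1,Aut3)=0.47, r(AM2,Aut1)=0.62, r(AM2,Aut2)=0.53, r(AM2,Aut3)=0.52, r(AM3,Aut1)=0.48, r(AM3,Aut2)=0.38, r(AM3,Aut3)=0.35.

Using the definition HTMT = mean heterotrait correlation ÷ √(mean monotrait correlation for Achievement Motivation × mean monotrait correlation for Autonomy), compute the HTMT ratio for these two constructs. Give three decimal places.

0.680

Mean heterotrait r = 4.42/9 = 0.4911.
Mean within-AM = 2.31/3 = 0.7700; mean within-Aut = 2.03/3 = 0.6767.
Geometric mean = √(0.7700 × 0.6767) = 0.7218.
HTMT = 0.4911 / 0.7218 = 0.680.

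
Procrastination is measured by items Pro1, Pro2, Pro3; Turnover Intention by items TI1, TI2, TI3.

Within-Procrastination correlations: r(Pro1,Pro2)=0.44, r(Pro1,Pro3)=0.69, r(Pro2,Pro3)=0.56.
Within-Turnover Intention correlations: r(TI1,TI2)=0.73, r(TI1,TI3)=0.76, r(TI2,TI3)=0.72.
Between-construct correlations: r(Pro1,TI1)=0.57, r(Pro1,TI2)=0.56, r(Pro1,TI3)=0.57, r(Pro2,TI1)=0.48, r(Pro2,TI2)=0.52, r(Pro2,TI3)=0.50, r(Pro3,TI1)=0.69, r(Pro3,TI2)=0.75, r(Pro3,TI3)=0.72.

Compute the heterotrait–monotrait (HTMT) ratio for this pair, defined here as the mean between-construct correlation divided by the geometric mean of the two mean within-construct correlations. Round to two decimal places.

Between-construct mean = 5.36/9 = 0.5956.
Mean within-Pro = 1.69/3 = 0.5633; mean within-TI = 2.21/3 = 0.7367.
Geometric mean = √(0.5633 × 0.7367) = 0.6442.
HTMT = 0.5956 / 0.6442 = 0.92.

0.92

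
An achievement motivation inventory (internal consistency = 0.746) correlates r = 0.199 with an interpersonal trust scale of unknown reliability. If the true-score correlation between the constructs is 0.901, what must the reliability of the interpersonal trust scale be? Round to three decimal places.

r_true = r_obs / √(r_xx · r_yy) ⇒ 0.901 = 0.199 / √(0.746 · r_yy).
√(0.746 · r_yy) = 0.199 / 0.901 = 0.2209; 0.746 · r_yy = 0.0488; r_yy = 0.0488 / 0.746 ≈ 0.065.

0.065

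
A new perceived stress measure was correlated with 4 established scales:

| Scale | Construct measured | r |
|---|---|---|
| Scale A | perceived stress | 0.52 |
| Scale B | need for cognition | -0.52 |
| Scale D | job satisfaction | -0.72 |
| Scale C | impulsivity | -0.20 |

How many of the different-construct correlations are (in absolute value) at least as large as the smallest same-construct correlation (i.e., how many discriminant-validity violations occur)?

2

Convergent (same construct = perceived stress): Scale A.
Smallest convergent = 0.52. Discriminant |r|: 0.52, 0.72, 0.20; count ≥ 0.52 → 2.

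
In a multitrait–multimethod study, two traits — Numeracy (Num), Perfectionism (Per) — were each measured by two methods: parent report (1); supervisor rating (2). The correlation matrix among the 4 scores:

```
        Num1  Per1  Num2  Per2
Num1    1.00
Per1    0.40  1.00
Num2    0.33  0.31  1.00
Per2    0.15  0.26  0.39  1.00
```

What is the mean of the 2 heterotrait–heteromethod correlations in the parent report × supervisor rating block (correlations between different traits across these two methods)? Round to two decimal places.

0.23

HTHM values (method 1 × method 2): 0.15, 0.31; mean = 0.46/2 = 0.23.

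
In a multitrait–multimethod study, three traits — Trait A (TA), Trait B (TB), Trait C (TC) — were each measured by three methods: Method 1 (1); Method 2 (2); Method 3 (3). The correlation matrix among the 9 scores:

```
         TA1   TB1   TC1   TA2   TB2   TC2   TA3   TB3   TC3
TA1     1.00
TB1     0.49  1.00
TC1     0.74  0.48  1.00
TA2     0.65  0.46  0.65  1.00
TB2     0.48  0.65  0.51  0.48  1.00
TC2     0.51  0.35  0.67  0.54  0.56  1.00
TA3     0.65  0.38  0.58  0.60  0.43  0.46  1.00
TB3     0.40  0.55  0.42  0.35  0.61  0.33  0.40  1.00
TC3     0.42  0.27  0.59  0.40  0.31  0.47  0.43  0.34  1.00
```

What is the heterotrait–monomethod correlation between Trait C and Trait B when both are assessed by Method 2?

Different traits, same method: r(TC2, TB2) = 0.56.

0.56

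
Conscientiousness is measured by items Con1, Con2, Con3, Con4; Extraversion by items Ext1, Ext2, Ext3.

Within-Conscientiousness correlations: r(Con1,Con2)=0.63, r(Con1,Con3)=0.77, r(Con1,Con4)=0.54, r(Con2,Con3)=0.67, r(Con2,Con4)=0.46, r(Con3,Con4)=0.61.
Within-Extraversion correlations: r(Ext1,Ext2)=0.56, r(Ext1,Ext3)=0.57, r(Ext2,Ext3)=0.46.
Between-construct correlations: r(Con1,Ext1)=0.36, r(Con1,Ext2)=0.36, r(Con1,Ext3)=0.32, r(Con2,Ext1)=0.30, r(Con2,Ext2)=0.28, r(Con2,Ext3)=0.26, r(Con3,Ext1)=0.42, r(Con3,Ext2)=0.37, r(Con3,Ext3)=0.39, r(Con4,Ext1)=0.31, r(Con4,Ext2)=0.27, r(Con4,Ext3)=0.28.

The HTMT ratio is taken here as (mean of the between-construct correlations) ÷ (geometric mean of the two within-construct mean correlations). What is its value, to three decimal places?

Mean heterotrait r = 3.92/12 = 0.3267.
Mean within-Con = 3.68/6 = 0.6133; mean within-Ext = 1.59/3 = 0.5300.
Geometric mean = √(0.6133 × 0.5300) = 0.5701.
HTMT = 0.3267 / 0.5701 = 0.573.

0.573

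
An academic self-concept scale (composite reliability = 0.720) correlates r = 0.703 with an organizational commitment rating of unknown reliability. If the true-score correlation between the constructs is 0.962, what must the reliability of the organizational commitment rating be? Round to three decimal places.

0.742

r_true = r_obs / √(r_xx · r_yy) ⇒ 0.962 = 0.703 / √(0.720 · r_yy).
√(0.720 · r_yy) = 0.703 / 0.962 = 0.7308; 0.720 · r_yy = 0.5341; r_yy = 0.5341 / 0.720 ≈ 0.742.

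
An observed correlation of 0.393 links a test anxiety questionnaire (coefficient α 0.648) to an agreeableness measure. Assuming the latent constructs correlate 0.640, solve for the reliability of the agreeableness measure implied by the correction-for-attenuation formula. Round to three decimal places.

r_true = r_obs / √(r_xx · r_yy) ⇒ 0.640 = 0.393 / √(0.648 · r_yy).
√(0.648 · r_yy) = 0.393 / 0.640 = 0.6141; 0.648 · r_yy = 0.3771; r_yy = 0.3771 / 0.648 ≈ 0.582.

0.582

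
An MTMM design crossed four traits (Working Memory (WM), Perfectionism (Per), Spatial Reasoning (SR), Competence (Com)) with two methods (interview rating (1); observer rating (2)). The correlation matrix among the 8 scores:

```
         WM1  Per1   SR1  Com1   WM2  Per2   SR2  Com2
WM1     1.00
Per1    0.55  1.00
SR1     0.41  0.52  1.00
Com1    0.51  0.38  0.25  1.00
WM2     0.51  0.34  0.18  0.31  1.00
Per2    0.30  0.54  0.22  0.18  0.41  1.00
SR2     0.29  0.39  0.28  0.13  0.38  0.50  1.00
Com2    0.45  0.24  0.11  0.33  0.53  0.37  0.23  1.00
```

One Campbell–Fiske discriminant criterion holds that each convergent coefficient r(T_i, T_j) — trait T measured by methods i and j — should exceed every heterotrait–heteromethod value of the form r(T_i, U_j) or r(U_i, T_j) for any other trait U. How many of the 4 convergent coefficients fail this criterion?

2

Convergent coefficients and their comparison sets:
WM (methods 1·2): 0.51 vs {0.30, 0.34, 0.29, 0.18, 0.45, 0.31} → pass.
Per (methods 1·2): 0.54 vs {0.34, 0.30, 0.39, 0.22, 0.24, 0.18} → pass.
SR (methods 1·2): 0.28 vs {0.18, 0.29, 0.22, 0.39, 0.11, 0.13} → fail.
Com (methods 1·2): 0.33 vs {0.31, 0.45, 0.18, 0.24, 0.13, 0.11} → fail.
2 of 4 fail.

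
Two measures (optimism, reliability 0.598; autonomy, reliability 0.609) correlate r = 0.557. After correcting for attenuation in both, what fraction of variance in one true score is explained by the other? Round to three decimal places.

Disattenuated r = 0.557 / √(0.598 × 0.609) = 0.557 / 0.6035 = 0.9229.
Shared true-score variance = 0.9229² = 0.8517 ≈ 0.852.

0.852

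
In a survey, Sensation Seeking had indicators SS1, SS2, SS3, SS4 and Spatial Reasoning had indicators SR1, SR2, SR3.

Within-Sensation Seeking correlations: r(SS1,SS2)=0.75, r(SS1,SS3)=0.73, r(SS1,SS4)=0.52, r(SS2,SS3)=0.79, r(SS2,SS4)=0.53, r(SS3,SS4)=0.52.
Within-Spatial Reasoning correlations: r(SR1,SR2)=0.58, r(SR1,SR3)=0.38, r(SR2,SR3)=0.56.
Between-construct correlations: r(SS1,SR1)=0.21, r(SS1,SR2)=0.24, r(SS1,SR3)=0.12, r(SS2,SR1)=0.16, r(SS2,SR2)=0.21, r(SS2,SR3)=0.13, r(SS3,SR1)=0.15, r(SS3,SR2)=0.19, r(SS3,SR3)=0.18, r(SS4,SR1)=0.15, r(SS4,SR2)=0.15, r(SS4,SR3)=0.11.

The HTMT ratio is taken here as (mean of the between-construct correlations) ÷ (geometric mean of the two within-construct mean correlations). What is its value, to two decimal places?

Between-construct mean = 2.00/12 = 0.1667.
Mean within-SS = 3.84/6 = 0.6400; mean within-SR = 1.52/3 = 0.5067.
Geometric mean = √(0.6400 × 0.5067) = 0.5695.
HTMT = 0.1667 / 0.5695 = 0.29.

0.29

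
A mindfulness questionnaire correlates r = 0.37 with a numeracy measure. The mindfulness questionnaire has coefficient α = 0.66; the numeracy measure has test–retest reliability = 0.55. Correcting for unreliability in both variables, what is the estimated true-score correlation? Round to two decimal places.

r_true = r_obs / √(r_xx · r_yy) = 0.37 / √(0.66 × 0.55) = 0.37 / √0.3630 = 0.37 / 0.6025 ≈ 0.61.

0.61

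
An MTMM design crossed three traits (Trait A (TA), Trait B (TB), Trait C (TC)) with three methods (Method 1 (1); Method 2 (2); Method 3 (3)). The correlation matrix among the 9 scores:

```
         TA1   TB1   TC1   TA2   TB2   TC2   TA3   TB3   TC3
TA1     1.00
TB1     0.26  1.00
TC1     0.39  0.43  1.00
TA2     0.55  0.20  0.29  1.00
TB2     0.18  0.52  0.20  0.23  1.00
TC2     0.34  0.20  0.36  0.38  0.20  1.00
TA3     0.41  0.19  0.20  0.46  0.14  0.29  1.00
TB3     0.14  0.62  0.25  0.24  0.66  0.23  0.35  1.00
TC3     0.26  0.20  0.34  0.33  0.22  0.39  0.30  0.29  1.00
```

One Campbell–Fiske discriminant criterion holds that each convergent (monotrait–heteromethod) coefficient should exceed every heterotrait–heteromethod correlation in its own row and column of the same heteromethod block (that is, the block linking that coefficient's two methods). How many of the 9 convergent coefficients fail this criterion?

0

Each convergent coefficient versus the relevant comparison correlations:
TA (methods 1·2): 0.55 vs {0.18, 0.20, 0.34, 0.29} → pass.
TA (methods 1·3): 0.41 vs {0.14, 0.19, 0.26, 0.20} → pass.
TA (methods 2·3): 0.46 vs {0.24, 0.14, 0.33, 0.29} → pass.
TB (methods 1·2): 0.52 vs {0.20, 0.18, 0.20, 0.20} → pass.
TB (methods 1·3): 0.62 vs {0.19, 0.14, 0.20, 0.25} → pass.
TB (methods 2·3): 0.66 vs {0.14, 0.24, 0.22, 0.23} → pass.
TC (methods 1·2): 0.36 vs {0.29, 0.34, 0.20, 0.20} → pass.
TC (methods 1·3): 0.34 vs {0.20, 0.26, 0.25, 0.20} → pass.
TC (methods 2·3): 0.39 vs {0.29, 0.33, 0.23, 0.22} → pass.
0 of 9 fail.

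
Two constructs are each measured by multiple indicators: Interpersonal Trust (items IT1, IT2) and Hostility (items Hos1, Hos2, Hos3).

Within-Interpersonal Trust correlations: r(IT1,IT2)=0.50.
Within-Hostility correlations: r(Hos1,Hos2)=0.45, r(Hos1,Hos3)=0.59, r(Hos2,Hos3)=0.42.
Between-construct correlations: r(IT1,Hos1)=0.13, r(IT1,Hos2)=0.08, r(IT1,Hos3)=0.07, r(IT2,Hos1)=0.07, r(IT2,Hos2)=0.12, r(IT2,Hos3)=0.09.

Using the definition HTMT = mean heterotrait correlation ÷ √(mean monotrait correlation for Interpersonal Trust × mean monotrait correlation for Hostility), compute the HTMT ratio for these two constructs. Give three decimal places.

0.189

Mean heterotrait r = 0.56/6 = 0.0933.
Mean within-IT = 0.50/1 = 0.5000; mean within-Hos = 1.46/3 = 0.4867.
Geometric mean = √(0.5000 × 0.4867) = 0.4933.
HTMT = 0.0933 / 0.4933 = 0.189.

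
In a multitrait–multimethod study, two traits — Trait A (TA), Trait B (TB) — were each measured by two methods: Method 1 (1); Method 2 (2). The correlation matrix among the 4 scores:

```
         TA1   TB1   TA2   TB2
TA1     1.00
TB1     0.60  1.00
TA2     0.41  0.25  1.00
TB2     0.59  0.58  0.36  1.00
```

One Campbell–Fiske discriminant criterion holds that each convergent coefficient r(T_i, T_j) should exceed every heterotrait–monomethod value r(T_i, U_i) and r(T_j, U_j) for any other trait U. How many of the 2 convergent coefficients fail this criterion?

2

Checking each validity diagonal entry against its comparison values:
TA (methods 1·2): 0.41 vs {0.60, 0.36} → fail.
TB (methods 1·2): 0.58 vs {0.60, 0.36} → fail.
2 of 2 fail.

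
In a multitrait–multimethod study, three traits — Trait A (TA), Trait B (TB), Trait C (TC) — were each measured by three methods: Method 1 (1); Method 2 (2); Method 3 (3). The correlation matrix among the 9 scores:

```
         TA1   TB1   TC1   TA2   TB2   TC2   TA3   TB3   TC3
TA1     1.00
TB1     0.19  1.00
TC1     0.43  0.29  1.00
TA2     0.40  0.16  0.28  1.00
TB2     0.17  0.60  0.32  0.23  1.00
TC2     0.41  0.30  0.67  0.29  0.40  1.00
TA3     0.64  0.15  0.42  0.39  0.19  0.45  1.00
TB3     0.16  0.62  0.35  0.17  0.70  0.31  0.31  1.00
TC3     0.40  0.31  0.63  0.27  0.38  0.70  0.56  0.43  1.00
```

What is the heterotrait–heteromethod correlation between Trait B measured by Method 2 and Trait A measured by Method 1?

0.17

Different traits and methods: r(TB2, TA1) = 0.17.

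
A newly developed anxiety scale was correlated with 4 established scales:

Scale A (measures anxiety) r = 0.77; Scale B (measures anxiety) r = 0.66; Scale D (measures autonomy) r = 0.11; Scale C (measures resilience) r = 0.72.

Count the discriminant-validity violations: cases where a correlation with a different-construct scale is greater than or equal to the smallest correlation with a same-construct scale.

1

Convergent (same construct = anxiety): Scale A, Scale B.
Smallest convergent = 0.66. Discriminant values: 0.11, 0.72; count ≥ 0.66 → 1.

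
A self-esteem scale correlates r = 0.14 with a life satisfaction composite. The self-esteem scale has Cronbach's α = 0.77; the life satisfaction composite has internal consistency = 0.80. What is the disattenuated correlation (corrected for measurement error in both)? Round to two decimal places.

r_true = r_obs / √(r_xx · r_yy) = 0.14 / √(0.77 × 0.80) = 0.14 / √0.6160 = 0.14 / 0.7849 ≈ 0.18.

0.18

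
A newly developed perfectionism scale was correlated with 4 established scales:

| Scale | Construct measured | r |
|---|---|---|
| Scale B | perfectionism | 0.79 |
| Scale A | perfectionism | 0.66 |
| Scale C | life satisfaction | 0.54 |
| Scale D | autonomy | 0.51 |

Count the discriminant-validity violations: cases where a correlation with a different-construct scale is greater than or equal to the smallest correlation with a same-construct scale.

0

Convergent (same construct = perfectionism): Scale B, Scale A.
Smallest convergent = 0.66. Discriminant values: 0.54, 0.51; count ≥ 0.66 → 0.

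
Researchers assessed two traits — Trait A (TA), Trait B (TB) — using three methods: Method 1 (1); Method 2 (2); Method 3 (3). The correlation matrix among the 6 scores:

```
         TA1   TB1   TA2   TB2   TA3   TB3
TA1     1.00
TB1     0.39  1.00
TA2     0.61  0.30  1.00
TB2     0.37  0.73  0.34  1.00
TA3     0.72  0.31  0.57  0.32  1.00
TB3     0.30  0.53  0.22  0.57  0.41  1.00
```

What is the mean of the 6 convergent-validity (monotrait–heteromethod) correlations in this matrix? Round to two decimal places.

0.62

Convergent values: 0.61, 0.72, 0.57, 0.73, 0.53, 0.57; mean = 3.73/6 = 0.62.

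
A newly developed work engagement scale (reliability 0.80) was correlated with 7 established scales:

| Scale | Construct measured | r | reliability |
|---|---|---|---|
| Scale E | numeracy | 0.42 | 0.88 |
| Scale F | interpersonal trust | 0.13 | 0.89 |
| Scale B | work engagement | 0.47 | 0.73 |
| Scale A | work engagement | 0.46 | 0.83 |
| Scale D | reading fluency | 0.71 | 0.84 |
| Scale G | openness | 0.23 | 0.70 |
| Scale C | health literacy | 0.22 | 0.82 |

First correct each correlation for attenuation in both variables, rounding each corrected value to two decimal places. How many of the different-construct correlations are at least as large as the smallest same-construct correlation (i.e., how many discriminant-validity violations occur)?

Disattenuated r (r / √(r_scale · r_new)):
  Scale E (disc): 0.42 / √(0.88·0.80) = 0.50
  Scale F (disc): 0.13 / √(0.89·0.80) = 0.15
  Scale B (conv): 0.47 / √(0.73·0.80) = 0.62
  Scale A (conv): 0.46 / √(0.83·0.80) = 0.56
  Scale D (disc): 0.71 / √(0.84·0.80) = 0.87
  Scale G (disc): 0.23 / √(0.70·0.80) = 0.31
  Scale C (disc): 0.22 / √(0.82·0.80) = 0.27
Smallest convergent = 0.56. Discriminant values: 0.50, 0.15, 0.87, 0.31, 0.27; count ≥ 0.56 → 1.

1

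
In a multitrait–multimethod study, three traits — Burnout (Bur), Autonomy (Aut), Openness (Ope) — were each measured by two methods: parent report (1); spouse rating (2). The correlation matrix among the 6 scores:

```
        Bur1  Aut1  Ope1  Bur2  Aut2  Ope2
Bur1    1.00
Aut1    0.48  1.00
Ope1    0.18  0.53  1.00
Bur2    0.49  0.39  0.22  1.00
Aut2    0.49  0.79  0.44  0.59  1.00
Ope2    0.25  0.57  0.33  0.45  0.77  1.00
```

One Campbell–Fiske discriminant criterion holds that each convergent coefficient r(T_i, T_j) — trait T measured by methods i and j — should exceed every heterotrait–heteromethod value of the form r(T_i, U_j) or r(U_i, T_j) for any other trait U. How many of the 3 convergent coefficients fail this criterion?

2

Convergent coefficients and their comparison sets:
Bur (methods 1·2): 0.49 vs {0.49, 0.39, 0.25, 0.22} → fail.
Aut (methods 1·2): 0.79 vs {0.39, 0.49, 0.57, 0.44} → pass.
Ope (methods 1·2): 0.33 vs {0.22, 0.25, 0.44, 0.57} → fail.
2 of 3 fail.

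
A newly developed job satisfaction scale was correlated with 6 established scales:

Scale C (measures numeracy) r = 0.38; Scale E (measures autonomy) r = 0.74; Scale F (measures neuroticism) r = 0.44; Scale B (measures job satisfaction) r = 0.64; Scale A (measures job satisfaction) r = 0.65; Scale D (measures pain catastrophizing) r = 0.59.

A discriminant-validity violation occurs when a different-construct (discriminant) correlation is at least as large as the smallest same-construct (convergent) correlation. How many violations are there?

Convergent (same construct = job satisfaction): Scale B, Scale A.
Smallest convergent = 0.64. Discriminant values: 0.38, 0.74, 0.44, 0.59; count ≥ 0.64 → 1.

1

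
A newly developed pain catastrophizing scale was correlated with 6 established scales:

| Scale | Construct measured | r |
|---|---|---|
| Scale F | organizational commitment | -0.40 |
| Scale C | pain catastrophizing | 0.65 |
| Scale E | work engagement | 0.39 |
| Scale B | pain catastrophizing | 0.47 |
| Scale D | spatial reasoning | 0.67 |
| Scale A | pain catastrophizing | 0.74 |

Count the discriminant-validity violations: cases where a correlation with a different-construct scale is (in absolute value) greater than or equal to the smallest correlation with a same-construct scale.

Convergent (same construct = pain catastrophizing): Scale C, Scale B, Scale A.
Smallest convergent = 0.47. Discriminant |r|: 0.40, 0.39, 0.67; count ≥ 0.47 → 1.

1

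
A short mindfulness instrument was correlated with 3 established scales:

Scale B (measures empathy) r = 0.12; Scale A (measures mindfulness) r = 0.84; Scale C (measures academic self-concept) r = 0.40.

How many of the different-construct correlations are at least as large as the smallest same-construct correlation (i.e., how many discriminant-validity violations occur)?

Convergent (same construct = mindfulness): Scale A.
Smallest convergent = 0.84. Discriminant values: 0.12, 0.40; count ≥ 0.84 → 0.

0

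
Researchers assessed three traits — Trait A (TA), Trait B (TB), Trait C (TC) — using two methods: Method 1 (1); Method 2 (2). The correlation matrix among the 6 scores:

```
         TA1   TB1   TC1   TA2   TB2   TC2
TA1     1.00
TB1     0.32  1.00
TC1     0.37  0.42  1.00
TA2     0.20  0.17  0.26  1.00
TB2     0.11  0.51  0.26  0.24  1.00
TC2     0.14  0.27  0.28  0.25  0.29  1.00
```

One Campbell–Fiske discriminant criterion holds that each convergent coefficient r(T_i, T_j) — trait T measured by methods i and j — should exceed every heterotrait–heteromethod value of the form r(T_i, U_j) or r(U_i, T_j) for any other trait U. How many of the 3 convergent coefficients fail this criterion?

1

Each convergent coefficient versus the relevant comparison correlations:
TA (methods 1·2): 0.20 vs {0.11, 0.17, 0.14, 0.26} → fail.
TB (methods 1·2): 0.51 vs {0.17, 0.11, 0.27, 0.26} → pass.
TC (methods 1·2): 0.28 vs {0.26, 0.14, 0.26, 0.27} → pass.
1 of 3 fail.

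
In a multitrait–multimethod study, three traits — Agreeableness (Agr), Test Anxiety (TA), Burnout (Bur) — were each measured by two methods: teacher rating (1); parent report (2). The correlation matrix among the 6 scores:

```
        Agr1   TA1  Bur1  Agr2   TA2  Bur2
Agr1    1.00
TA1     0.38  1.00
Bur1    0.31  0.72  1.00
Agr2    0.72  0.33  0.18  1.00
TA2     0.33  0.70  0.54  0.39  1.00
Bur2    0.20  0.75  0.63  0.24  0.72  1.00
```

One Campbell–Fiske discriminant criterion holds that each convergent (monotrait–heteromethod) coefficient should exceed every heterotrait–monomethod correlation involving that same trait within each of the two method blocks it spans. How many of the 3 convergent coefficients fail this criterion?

2

Checking each validity diagonal entry against its comparison values:
Agr (methods 1·2): 0.72 vs {0.38, 0.39, 0.31, 0.24} → pass.
TA (methods 1·2): 0.70 vs {0.38, 0.39, 0.72, 0.72} → fail.
Bur (methods 1·2): 0.63 vs {0.31, 0.24, 0.72, 0.72} → fail.
2 of 3 fail.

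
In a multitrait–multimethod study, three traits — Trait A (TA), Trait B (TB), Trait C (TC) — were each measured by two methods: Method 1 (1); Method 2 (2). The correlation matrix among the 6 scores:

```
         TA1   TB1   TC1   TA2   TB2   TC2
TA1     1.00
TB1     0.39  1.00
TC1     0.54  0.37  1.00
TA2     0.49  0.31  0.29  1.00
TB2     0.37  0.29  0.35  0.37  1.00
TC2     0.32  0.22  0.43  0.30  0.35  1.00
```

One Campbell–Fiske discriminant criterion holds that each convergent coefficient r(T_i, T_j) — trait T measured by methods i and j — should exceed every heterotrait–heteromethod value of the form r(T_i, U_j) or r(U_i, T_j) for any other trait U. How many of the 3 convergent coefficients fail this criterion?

Each convergent coefficient versus the relevant comparison correlations:
TA (methods 1·2): 0.49 vs {0.37, 0.31, 0.32, 0.29} → pass.
TB (methods 1·2): 0.29 vs {0.31, 0.37, 0.22, 0.35} → fail.
TC (methods 1·2): 0.43 vs {0.29, 0.32, 0.35, 0.22} → pass.
1 of 3 fail.

1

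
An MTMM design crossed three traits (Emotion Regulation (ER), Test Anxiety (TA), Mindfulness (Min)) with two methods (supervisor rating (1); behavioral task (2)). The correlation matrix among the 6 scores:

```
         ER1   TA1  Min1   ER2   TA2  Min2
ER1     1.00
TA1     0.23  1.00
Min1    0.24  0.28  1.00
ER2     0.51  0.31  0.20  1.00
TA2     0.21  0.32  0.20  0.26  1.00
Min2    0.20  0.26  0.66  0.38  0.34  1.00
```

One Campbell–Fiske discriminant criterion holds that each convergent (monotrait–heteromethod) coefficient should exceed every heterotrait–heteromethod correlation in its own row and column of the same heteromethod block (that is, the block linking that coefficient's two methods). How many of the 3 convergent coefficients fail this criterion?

0

Convergent coefficients and their comparison sets:
ER (methods 1·2): 0.51 vs {0.21, 0.31, 0.20, 0.20} → pass.
TA (methods 1·2): 0.32 vs {0.31, 0.21, 0.26, 0.20} → pass.
Min (methods 1·2): 0.66 vs {0.20, 0.20, 0.20, 0.26} → pass.
0 of 3 fail.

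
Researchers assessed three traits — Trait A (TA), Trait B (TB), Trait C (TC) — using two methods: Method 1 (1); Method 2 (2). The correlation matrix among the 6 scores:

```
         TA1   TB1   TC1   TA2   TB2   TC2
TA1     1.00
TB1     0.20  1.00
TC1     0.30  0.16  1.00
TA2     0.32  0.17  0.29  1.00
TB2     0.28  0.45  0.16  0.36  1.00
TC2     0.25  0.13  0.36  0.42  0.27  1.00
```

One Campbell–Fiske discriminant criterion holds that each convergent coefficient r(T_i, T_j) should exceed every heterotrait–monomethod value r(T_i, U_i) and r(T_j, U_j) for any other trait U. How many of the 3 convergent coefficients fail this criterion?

Checking each validity diagonal entry against its comparison values:
TA (methods 1·2): 0.32 vs {0.20, 0.36, 0.30, 0.42} → fail.
TB (methods 1·2): 0.45 vs {0.20, 0.36, 0.16, 0.27} → pass.
TC (methods 1·2): 0.36 vs {0.30, 0.42, 0.16, 0.27} → fail.
2 of 3 fail.

2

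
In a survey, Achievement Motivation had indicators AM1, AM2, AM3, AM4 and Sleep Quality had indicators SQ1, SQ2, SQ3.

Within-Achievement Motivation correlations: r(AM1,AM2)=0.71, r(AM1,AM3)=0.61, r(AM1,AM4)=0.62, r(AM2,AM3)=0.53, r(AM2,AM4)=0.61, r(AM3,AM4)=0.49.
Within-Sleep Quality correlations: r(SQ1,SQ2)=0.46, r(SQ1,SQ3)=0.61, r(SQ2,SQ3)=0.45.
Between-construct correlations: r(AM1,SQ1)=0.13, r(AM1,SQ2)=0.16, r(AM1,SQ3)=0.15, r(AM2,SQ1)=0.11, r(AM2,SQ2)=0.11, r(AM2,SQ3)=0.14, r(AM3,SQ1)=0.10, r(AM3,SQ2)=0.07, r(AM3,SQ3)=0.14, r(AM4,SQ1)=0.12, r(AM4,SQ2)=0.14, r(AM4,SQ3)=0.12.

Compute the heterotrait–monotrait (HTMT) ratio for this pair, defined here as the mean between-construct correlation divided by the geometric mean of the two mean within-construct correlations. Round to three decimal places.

0.226

Mean between = 1.49/12 = 0.1242.
Mean within-AM = 3.57/6 = 0.5950; mean within-SQ = 1.52/3 = 0.5067.
Geometric mean = √(0.5950 × 0.5067) = 0.5491.
HTMT = 0.1242 / 0.5491 = 0.226.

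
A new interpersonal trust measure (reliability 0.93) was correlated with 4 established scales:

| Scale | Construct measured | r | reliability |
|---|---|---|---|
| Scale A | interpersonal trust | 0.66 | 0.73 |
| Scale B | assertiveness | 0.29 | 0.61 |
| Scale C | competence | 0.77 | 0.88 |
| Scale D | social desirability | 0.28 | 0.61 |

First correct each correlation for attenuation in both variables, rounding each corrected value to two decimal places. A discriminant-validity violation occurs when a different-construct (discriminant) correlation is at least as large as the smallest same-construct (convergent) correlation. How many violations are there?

1

Disattenuated r (r / √(r_scale · r_new)):
  Scale A (conv): 0.66 / √(0.73·0.93) = 0.80
  Scale B (disc): 0.29 / √(0.61·0.93) = 0.39
  Scale C (disc): 0.77 / √(0.88·0.93) = 0.85
  Scale D (disc): 0.28 / √(0.61·0.93) = 0.37
Smallest convergent = 0.80. Discriminant values: 0.39, 0.85, 0.37; count ≥ 0.80 → 1.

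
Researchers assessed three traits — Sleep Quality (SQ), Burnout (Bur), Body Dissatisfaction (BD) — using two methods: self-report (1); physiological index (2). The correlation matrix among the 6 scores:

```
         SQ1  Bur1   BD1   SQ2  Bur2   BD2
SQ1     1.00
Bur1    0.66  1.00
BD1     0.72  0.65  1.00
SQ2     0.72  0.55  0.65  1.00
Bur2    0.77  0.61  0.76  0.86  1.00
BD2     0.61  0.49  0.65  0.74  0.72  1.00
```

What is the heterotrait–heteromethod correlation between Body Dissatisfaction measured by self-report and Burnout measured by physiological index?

0.76

Different traits and methods: r(BD1, Bur2) = 0.76.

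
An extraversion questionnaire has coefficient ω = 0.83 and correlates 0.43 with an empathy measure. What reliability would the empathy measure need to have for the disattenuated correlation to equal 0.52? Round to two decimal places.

r_true = r_obs / √(r_xx · r_yy) ⇒ 0.52 = 0.43 / √(0.83 · r_yy).
√(0.83 · r_yy) = 0.43 / 0.52 = 0.8269; 0.83 · r_yy = 0.6838; r_yy = 0.6838 / 0.83 ≈ 0.82.

0.82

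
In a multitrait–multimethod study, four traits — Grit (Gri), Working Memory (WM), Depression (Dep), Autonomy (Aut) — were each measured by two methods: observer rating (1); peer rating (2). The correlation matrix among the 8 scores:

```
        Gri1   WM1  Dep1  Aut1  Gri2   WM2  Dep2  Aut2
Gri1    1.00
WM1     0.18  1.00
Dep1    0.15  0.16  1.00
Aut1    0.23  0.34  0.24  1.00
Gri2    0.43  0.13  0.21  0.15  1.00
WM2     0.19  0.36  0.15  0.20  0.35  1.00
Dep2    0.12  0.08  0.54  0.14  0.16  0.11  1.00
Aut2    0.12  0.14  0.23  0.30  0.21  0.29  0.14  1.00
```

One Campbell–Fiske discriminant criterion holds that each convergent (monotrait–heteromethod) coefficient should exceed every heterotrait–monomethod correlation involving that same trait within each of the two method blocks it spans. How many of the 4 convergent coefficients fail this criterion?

1

Checking each validity diagonal entry against its comparison values:
Gri (methods 1·2): 0.43 vs {0.18, 0.35, 0.15, 0.16, 0.23, 0.21} → pass.
WM (methods 1·2): 0.36 vs {0.18, 0.35, 0.16, 0.11, 0.34, 0.29} → pass.
Dep (methods 1·2): 0.54 vs {0.15, 0.16, 0.16, 0.11, 0.24, 0.14} → pass.
Aut (methods 1·2): 0.30 vs {0.23, 0.21, 0.34, 0.29, 0.24, 0.14} → fail.
1 of 4 fail.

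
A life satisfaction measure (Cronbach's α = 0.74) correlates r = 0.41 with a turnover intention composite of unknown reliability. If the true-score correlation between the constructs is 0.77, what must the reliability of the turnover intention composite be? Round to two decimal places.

r_true = r_obs / √(r_xx · r_yy) ⇒ 0.77 = 0.41 / √(0.74 · r_yy).
√(0.74 · r_yy) = 0.41 / 0.77 = 0.5325; 0.74 · r_yy = 0.2836; r_yy = 0.2836 / 0.74 ≈ 0.38.

0.38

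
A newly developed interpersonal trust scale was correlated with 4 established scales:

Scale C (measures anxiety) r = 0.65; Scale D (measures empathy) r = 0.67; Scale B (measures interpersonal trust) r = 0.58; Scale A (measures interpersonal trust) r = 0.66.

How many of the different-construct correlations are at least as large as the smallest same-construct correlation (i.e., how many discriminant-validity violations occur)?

2

Convergent (same construct = interpersonal trust): Scale B, Scale A.
Smallest convergent = 0.58. Discriminant values: 0.65, 0.67; count ≥ 0.58 → 2.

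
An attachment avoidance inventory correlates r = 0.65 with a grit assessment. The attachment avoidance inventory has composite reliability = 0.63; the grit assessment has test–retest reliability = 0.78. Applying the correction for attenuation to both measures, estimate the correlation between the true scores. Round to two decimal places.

r_true = r_obs / √(r_xx · r_yy) = 0.65 / √(0.63 × 0.78) = 0.65 / √0.4914 = 0.65 / 0.7010 ≈ 0.93.

0.93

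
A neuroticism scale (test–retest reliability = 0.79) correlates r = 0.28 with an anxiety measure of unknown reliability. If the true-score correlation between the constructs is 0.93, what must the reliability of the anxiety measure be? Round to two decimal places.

r_true = r_obs / √(r_xx · r_yy) ⇒ 0.93 = 0.28 / √(0.79 · r_yy).
√(0.79 · r_yy) = 0.28 / 0.93 = 0.3011; 0.79 · r_yy = 0.0907; r_yy = 0.0907 / 0.79 ≈ 0.11.

0.11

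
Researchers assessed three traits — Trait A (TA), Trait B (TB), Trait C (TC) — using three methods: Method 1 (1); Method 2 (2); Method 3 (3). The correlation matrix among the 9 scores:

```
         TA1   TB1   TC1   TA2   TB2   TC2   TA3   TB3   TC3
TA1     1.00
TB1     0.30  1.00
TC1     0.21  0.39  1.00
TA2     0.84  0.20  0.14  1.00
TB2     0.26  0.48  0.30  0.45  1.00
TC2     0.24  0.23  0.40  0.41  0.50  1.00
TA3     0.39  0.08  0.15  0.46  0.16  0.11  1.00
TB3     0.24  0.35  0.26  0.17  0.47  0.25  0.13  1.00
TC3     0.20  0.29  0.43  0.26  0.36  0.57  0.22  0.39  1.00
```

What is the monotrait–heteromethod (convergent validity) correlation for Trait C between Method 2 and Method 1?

Same trait (TC), different methods: r(TC2, TC1) = 0.40.

0.40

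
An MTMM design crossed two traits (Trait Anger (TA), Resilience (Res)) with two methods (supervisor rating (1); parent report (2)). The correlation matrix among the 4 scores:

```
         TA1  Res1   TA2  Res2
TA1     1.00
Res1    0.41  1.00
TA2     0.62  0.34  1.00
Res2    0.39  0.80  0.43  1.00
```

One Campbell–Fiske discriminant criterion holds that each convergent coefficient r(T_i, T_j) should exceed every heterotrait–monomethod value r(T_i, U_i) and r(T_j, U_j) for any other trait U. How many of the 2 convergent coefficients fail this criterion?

0

Convergent coefficients and their comparison sets:
TA (methods 1·2): 0.62 vs {0.41, 0.43} → pass.
Res (methods 1·2): 0.80 vs {0.41, 0.43} → pass.
0 of 2 fail.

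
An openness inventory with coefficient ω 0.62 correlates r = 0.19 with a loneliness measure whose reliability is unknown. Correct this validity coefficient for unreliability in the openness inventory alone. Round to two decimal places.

Single correction: r_c = r_obs / √r_xx = 0.19 / √0.62 = 0.19 / 0.7874 ≈ 0.24.

0.24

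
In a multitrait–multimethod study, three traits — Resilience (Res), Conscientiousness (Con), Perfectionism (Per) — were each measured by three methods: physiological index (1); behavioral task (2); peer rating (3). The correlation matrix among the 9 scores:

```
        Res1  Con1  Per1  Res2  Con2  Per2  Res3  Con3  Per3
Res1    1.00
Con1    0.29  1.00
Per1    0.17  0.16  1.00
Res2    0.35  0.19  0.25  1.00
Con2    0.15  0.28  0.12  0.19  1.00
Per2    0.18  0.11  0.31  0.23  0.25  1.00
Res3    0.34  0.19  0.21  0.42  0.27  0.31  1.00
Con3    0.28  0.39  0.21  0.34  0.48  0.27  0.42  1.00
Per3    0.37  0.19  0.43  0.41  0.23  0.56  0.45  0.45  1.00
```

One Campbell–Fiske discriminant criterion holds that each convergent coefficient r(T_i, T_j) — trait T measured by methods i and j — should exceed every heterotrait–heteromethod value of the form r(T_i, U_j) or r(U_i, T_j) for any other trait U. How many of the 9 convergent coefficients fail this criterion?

Each convergent coefficient versus the relevant comparison correlations:
Res (methods 1·2): 0.35 vs {0.15, 0.19, 0.18, 0.25} → pass.
Res (methods 1·3): 0.34 vs {0.28, 0.19, 0.37, 0.21} → fail.
Res (methods 2·3): 0.42 vs {0.34, 0.27, 0.41, 0.31} → pass.
Con (methods 1·2): 0.28 vs {0.19, 0.15, 0.11, 0.12} → pass.
Con (methods 1·3): 0.39 vs {0.19, 0.28, 0.19, 0.21} → pass.
Con (methods 2·3): 0.48 vs {0.27, 0.34, 0.23, 0.27} → pass.
Per (methods 1·2): 0.31 vs {0.25, 0.18, 0.12, 0.11} → pass.
Per (methods 1·3): 0.43 vs {0.21, 0.37, 0.21, 0.19} → pass.
Per (methods 2·3): 0.56 vs {0.31, 0.41, 0.27, 0.23} → pass.
1 of 9 fail.

1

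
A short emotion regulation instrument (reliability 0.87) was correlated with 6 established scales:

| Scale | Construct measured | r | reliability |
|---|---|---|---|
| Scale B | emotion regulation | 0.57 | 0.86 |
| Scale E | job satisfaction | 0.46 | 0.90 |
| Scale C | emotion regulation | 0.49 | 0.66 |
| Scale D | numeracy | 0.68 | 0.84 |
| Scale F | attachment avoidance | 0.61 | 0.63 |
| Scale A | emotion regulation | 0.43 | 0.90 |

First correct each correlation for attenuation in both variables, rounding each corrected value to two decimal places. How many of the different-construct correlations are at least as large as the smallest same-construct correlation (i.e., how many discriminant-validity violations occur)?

3

Disattenuated r (r / √(r_scale · r_new)):
  Scale B (conv): 0.57 / √(0.86·0.87) = 0.66
  Scale E (disc): 0.46 / √(0.90·0.87) = 0.52
  Scale C (conv): 0.49 / √(0.66·0.87) = 0.65
  Scale D (disc): 0.68 / √(0.84·0.87) = 0.80
  Scale F (disc): 0.61 / √(0.63·0.87) = 0.82
  Scale A (conv): 0.43 / √(0.90·0.87) = 0.49
Smallest convergent = 0.49. Discriminant values: 0.52, 0.80, 0.82; count ≥ 0.49 → 3.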